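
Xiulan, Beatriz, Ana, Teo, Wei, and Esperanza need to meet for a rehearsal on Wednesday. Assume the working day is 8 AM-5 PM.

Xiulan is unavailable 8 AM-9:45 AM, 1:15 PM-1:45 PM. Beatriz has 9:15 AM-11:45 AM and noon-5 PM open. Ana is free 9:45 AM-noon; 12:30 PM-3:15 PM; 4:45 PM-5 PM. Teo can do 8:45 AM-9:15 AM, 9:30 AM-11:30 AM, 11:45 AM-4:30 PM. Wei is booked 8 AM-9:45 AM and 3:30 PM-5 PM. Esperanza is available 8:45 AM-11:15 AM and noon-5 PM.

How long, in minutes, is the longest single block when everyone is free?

90

Xiulan free: 09:45-13:15, 13:45-17:00 (invert busy blocks within the working day).
Beatriz free: 09:15-11:45, 12:00-17:00.
Ana free: 09:45-12:00, 12:30-15:15, 16:45-17:00.
Teo free: 08:45-09:15, 09:30-11:30, 11:45-16:30.
Wei free: 09:45-15:30 (invert busy blocks within the working day).
Esperanza free: 08:45-11:15, 12:00-17:00.
Xiulan ∩ Beatriz: 09:45-11:45, 12:00-13:15, 13:45-17:00.
Xiulan ∩ Beatriz ∩ Ana: 09:45-11:45, 12:30-13:15, 13:45-15:15, 16:45-17:00.
Xiulan ∩ Beatriz ∩ Ana ∩ Teo: 09:45-11:30, 12:30-13:15, 13:45-15:15.
Xiulan ∩ Beatriz ∩ Ana ∩ Teo ∩ Wei: 09:45-11:30, 12:30-13:15, 13:45-15:15.
Xiulan ∩ Beatriz ∩ Ana ∩ Teo ∩ Wei ∩ Esperanza: 09:45-11:15, 12:30-13:15, 13:45-15:15.
The longest is 09:45-11:15 at 90 minutes.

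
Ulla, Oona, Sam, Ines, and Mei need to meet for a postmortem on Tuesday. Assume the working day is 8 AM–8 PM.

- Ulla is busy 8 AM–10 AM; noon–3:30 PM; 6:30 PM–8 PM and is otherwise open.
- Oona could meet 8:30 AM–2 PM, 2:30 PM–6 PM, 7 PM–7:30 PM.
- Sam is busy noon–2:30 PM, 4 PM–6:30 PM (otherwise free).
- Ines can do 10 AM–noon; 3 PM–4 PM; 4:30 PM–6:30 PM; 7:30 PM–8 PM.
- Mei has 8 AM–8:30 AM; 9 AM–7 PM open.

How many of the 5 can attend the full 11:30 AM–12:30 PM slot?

Ulla free: 10:00-12:00, 15:30-18:30 (invert busy blocks within the working day).
Oona free: 08:30-14:00, 14:30-18:00, 19:00-19:30.
Sam free: 08:00-12:00, 14:30-16:00, 18:30-20:00 (invert busy blocks within the working day).
Ines free: 10:00-12:00, 15:00-16:00, 16:30-18:30, 19:30-20:00.
Mei free: 08:00-08:30, 09:00-19:00.
Oona and Mei can make the full 11:30-12:30 slot — that's 2.

2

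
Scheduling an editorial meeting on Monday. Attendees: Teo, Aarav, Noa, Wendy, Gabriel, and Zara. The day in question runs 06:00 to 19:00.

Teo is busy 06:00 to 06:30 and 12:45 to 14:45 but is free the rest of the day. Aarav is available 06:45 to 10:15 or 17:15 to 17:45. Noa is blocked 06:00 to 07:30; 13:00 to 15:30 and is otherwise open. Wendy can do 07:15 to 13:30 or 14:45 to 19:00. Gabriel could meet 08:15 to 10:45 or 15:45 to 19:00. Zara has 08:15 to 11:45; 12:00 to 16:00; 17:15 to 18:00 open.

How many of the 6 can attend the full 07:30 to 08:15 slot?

4

Teo free: 06:30-12:45, 14:45-19:00 (invert busy blocks within the working day).
Aarav free: 06:45-10:15, 17:15-17:45.
Noa free: 07:30-13:00, 15:30-19:00 (invert busy blocks within the working day).
Wendy free: 07:15-13:30, 14:45-19:00.
Gabriel free: 08:15-10:45, 15:45-19:00.
Zara free: 08:15-11:45, 12:00-16:00, 17:15-18:00.
Teo, Aarav, Noa, and Wendy can make the full 07:30-08:15 slot — that's 4.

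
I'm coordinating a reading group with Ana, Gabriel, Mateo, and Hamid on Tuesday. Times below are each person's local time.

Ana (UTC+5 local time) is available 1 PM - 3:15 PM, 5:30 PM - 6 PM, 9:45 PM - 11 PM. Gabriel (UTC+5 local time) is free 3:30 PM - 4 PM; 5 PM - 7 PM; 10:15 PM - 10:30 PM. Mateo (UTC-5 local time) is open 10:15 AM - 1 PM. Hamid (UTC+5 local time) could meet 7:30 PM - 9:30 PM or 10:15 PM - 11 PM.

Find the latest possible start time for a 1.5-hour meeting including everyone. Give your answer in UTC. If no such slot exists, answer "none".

none

Ana in UTC: 08:00-10:15, 12:30-13:00, 16:45-18:00 (subtract 5h to convert from UTC+5).
Gabriel in UTC: 10:30-11:00, 12:00-14:00, 17:15-17:30 (subtract 5h to convert from UTC+5).
Mateo in UTC: 15:15-18:00 (add 5h to convert from UTC-5).
Hamid in UTC: 14:30-16:30, 17:15-18:00 (subtract 5h to convert from UTC+5).
Ana ∩ Gabriel: 12:30-13:00, 17:15-17:30.
Ana ∩ Gabriel ∩ Mateo: 17:15-17:30.
Ana ∩ Gabriel ∩ Mateo ∩ Hamid: 17:15-17:30.
Those are the intersection windows.
No common window is at least 90 minutes long.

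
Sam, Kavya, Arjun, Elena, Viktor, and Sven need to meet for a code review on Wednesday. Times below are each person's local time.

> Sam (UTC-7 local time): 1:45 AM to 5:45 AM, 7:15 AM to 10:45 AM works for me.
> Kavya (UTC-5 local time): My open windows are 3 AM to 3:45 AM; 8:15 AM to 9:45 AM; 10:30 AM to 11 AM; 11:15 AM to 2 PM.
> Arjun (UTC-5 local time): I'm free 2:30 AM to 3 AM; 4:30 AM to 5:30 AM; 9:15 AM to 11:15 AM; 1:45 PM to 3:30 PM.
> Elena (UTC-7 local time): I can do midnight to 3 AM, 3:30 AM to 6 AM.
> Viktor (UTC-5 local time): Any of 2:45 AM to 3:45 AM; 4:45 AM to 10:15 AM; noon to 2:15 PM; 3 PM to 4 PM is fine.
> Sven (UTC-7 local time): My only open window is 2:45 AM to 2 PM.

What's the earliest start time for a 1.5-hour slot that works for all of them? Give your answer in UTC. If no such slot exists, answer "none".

Sam in UTC: 08:45-12:45, 14:15-17:45 (add 7h to convert from UTC-7).
Kavya in UTC: 08:00-08:45, 13:15-14:45, 15:30-16:00, 16:15-19:00 (add 5h to convert from UTC-5).
Arjun in UTC: 07:30-08:00, 09:30-10:30, 14:15-16:15, 18:45-20:30 (add 5h to convert from UTC-5).
Elena in UTC: 07:00-10:00, 10:30-13:00 (add 7h to convert from UTC-7).
Viktor in UTC: 07:45-08:45, 09:45-15:15, 17:00-19:15, 20:00-21:00 (add 5h to convert from UTC-5).
Sven in UTC: 09:45-21:00 (add 7h to convert from UTC-7).
Sam ∩ Kavya: 14:15-14:45, 15:30-16:00, 16:15-17:45.
Sam ∩ Kavya ∩ Arjun: 14:15-14:45, 15:30-16:00.
Sam ∩ Kavya ∩ Arjun ∩ Elena: ∅.
Sam ∩ Kavya ∩ Arjun ∩ Elena ∩ Viktor: ∅.
Sam ∩ Kavya ∩ Arjun ∩ Elena ∩ Viktor ∩ Sven: ∅.
There is no time when everyone is free.
No common window is at least 90 minutes long.

none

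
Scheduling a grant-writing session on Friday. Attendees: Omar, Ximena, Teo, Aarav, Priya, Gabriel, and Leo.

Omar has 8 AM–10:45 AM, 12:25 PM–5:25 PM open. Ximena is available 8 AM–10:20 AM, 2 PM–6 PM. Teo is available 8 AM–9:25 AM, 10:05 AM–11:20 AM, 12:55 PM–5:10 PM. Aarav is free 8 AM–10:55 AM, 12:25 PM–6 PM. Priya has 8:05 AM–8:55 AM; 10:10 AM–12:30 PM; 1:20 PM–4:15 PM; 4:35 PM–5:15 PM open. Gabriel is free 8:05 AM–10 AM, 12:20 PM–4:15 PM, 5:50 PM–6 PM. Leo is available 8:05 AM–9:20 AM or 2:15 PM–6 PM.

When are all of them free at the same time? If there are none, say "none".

08:05-08:55, 14:15-16:15

Omar ∩ Ximena: 08:00-10:20, 14:00-17:25.
Omar ∩ Ximena ∩ Teo: 08:00-09:25, 10:05-10:20, 14:00-17:10.
Omar ∩ Ximena ∩ Teo ∩ Aarav: 08:00-09:25, 10:05-10:20, 14:00-17:10.
Omar ∩ Ximena ∩ Teo ∩ Aarav ∩ Priya: 08:05-08:55, 10:10-10:20, 14:00-16:15, 16:35-17:10.
Omar ∩ Ximena ∩ Teo ∩ Aarav ∩ Priya ∩ Gabriel: 08:05-08:55, 14:00-16:15.
Omar ∩ Ximena ∩ Teo ∩ Aarav ∩ Priya ∩ Gabriel ∩ Leo: 08:05-08:55, 14:15-16:15.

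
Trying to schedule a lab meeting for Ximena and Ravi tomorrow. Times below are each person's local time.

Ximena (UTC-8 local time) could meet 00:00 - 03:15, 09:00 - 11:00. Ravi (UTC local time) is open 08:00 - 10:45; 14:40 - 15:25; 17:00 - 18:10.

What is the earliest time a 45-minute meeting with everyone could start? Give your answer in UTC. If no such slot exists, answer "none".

08:00

Ximena in UTC: 08:00-11:15, 17:00-19:00 (add 8h to convert from UTC-8).
Ravi in UTC: 08:00-10:45, 14:40-15:25, 17:00-18:10.
Ximena ∩ Ravi: 08:00-10:45, 17:00-18:10.
The first common window of at least 45 minutes is 08:00-10:45, so the earliest start is 08:00.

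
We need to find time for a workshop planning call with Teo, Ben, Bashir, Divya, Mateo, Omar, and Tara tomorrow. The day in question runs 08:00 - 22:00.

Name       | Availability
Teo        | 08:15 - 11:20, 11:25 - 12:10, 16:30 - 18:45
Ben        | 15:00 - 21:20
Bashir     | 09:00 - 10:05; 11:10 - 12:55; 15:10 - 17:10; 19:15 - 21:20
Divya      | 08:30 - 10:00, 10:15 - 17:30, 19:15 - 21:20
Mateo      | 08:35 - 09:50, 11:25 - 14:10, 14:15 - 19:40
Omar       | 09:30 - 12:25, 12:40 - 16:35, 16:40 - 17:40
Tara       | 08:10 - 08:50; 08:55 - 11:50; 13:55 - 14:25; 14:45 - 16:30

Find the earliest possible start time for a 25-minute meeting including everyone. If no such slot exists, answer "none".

none

Teo ∩ Ben: 16:30-18:45.
Teo ∩ Ben ∩ Bashir: 16:30-17:10.
Teo ∩ Ben ∩ Bashir ∩ Divya: 16:30-17:10.
Teo ∩ Ben ∩ Bashir ∩ Divya ∩ Mateo: 16:30-17:10.
Teo ∩ Ben ∩ Bashir ∩ Divya ∩ Mateo ∩ Omar: 16:30-16:35, 16:40-17:10.
Teo ∩ Ben ∩ Bashir ∩ Divya ∩ Mateo ∩ Omar ∩ Tara: ∅.
There is no time when everyone is free.
No common window is at least 25 minutes long.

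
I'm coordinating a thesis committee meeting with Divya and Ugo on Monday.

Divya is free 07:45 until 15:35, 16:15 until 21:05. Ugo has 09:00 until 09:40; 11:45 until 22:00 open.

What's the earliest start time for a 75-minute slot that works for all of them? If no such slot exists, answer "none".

Divya ∩ Ugo: 09:00-09:40, 11:45-15:35, 16:15-21:05.
The first common window of at least 75 minutes is 11:45-15:35, so the earliest start is 11:45.

11:45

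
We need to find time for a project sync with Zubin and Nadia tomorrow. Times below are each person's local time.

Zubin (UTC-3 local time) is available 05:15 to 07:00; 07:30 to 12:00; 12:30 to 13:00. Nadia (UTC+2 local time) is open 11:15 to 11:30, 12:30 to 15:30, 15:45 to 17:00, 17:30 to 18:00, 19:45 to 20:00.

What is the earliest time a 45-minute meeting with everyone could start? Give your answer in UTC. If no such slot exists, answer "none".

Zubin in UTC: 08:15-10:00, 10:30-15:00, 15:30-16:00 (add 3h to convert from UTC-3).
Nadia in UTC: 09:15-09:30, 10:30-13:30, 13:45-15:00, 15:30-16:00, 17:45-18:00 (subtract 2h to convert from UTC+2).
Zubin ∩ Nadia: 09:15-09:30, 10:30-13:30, 13:45-15:00, 15:30-16:00.
Those are the intersection windows.
The first common window of at least 45 minutes is 10:30-13:30, so the earliest start is 10:30.

10:30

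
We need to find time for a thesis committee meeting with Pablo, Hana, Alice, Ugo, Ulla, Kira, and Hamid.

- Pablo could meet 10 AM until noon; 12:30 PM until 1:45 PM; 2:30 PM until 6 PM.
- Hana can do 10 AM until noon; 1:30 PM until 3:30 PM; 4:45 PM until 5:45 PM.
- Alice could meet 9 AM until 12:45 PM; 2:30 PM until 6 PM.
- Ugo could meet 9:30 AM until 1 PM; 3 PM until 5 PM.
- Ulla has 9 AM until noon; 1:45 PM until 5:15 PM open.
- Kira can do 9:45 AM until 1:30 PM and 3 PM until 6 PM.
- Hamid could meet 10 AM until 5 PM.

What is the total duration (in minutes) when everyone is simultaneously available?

Pablo ∩ Hana: 10:00-12:00, 13:30-13:45, 14:30-15:30, 16:45-17:45.
Pablo ∩ Hana ∩ Alice: 10:00-12:00, 14:30-15:30, 16:45-17:45.
Pablo ∩ Hana ∩ Alice ∩ Ugo: 10:00-12:00, 15:00-15:30, 16:45-17:00.
Pablo ∩ Hana ∩ Alice ∩ Ugo ∩ Ulla: 10:00-12:00, 15:00-15:30, 16:45-17:00.
Pablo ∩ Hana ∩ Alice ∩ Ugo ∩ Ulla ∩ Kira: 10:00-12:00, 15:00-15:30, 16:45-17:00.
Pablo ∩ Hana ∩ Alice ∩ Ugo ∩ Ulla ∩ Kira ∩ Hamid: 10:00-12:00, 15:00-15:30, 16:45-17:00.
Summing the common windows: 120 + 30 + 15 = 165 minutes.

165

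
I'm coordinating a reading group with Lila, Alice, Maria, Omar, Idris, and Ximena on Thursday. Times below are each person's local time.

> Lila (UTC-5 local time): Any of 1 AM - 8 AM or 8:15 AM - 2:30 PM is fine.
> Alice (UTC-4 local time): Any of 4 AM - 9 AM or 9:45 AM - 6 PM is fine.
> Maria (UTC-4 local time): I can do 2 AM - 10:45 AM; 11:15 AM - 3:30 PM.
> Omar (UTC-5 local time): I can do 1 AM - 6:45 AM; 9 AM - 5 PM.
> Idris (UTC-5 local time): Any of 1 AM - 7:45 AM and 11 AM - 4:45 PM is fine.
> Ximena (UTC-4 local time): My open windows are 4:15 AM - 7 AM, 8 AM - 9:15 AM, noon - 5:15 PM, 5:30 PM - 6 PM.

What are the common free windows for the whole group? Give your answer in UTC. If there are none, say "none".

Lila in UTC: 06:00-13:00, 13:15-19:30 (add 5h to convert from UTC-5).
Alice in UTC: 08:00-13:00, 13:45-22:00 (add 4h to convert from UTC-4).
Maria in UTC: 06:00-14:45, 15:15-19:30 (add 4h to convert from UTC-4).
Omar in UTC: 06:00-11:45, 14:00-22:00 (add 5h to convert from UTC-5).
Idris in UTC: 06:00-12:45, 16:00-21:45 (add 5h to convert from UTC-5).
Ximena in UTC: 08:15-11:00, 12:00-13:15, 16:00-21:15, 21:30-22:00 (add 4h to convert from UTC-4).
Lila ∩ Alice: 08:00-13:00, 13:45-19:30.
Lila ∩ Alice ∩ Maria: 08:00-13:00, 13:45-14:45, 15:15-19:30.
Lila ∩ Alice ∩ Maria ∩ Omar: 08:00-11:45, 14:00-14:45, 15:15-19:30.
Lila ∩ Alice ∩ Maria ∩ Omar ∩ Idris: 08:00-11:45, 16:00-19:30.
Lila ∩ Alice ∩ Maria ∩ Omar ∩ Idris ∩ Ximena: 08:15-11:00, 16:00-19:30.
Those are the intersection windows.

08:15-11:00, 16:00-19:30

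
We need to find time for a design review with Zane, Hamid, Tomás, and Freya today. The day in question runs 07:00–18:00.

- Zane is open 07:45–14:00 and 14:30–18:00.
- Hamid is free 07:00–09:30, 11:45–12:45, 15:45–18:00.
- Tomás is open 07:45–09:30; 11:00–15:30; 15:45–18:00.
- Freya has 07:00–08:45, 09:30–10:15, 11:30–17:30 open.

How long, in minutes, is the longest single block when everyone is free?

105

Zane ∩ Hamid: 07:45-09:30, 11:45-12:45, 15:45-18:00.
Zane ∩ Hamid ∩ Tomás: 07:45-09:30, 11:45-12:45, 15:45-18:00.
Zane ∩ Hamid ∩ Tomás ∩ Freya: 07:45-08:45, 11:45-12:45, 15:45-17:30.
Those are the intersection windows.
The longest is 15:45-17:30 at 105 minutes.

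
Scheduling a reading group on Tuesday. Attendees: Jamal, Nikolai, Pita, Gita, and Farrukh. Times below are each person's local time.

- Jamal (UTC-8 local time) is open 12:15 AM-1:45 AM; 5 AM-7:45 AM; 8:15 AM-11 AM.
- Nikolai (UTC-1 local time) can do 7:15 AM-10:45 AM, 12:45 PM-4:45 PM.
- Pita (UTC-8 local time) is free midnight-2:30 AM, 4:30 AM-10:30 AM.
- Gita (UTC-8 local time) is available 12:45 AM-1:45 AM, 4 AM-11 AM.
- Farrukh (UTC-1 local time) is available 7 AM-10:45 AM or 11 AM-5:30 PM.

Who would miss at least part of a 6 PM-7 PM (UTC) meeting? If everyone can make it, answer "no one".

Farrukh, Nikolai, Pita

Jamal in UTC: 08:15-09:45, 13:00-15:45, 16:15-19:00 (add 8h to convert from UTC-8).
Nikolai in UTC: 08:15-11:45, 13:45-17:45 (add 1h to convert from UTC-1).
Pita in UTC: 08:00-10:30, 12:30-18:30 (add 8h to convert from UTC-8).
Gita in UTC: 08:45-09:45, 12:00-19:00 (add 8h to convert from UTC-8).
Farrukh in UTC: 08:00-11:45, 12:00-18:30 (add 1h to convert from UTC-1).
Jamal: free for 18:00-19:00. Nikolai: not fully free for 18:00-19:00. Pita: not fully free for 18:00-19:00. Gita: free for 18:00-19:00. Farrukh: not fully free for 18:00-19:00.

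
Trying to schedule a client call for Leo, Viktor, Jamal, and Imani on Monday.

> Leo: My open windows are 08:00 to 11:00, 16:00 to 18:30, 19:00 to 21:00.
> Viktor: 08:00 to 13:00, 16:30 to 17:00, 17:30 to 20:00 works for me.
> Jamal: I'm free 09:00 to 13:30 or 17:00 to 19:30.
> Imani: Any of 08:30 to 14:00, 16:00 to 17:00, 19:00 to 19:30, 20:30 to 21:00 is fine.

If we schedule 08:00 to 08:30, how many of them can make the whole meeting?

2

Leo and Viktor can make the full 08:00-08:30 slot — that's 2.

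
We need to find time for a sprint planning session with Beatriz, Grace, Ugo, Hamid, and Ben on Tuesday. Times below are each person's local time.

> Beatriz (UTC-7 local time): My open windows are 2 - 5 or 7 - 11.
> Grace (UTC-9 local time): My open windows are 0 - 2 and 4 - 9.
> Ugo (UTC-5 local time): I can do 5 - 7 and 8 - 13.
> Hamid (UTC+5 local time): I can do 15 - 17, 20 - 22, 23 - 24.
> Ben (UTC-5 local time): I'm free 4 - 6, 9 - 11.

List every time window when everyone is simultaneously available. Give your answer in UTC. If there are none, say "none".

Beatriz in UTC: 09:00-12:00, 14:00-18:00 (add 7h to convert from UTC-7).
Grace in UTC: 09:00-11:00, 13:00-18:00 (add 9h to convert from UTC-9).
Ugo in UTC: 10:00-12:00, 13:00-18:00 (add 5h to convert from UTC-5).
Hamid in UTC: 10:00-12:00, 15:00-17:00, 18:00-19:00 (subtract 5h to convert from UTC+5).
Ben in UTC: 09:00-11:00, 14:00-16:00 (add 5h to convert from UTC-5).
Beatriz ∩ Grace: 09:00-11:00, 14:00-18:00.
Beatriz ∩ Grace ∩ Ugo: 10:00-11:00, 14:00-18:00.
Beatriz ∩ Grace ∩ Ugo ∩ Hamid: 10:00-11:00, 15:00-17:00.
Beatriz ∩ Grace ∩ Ugo ∩ Hamid ∩ Ben: 10:00-11:00, 15:00-16:00.

10:00-11:00, 15:00-16:00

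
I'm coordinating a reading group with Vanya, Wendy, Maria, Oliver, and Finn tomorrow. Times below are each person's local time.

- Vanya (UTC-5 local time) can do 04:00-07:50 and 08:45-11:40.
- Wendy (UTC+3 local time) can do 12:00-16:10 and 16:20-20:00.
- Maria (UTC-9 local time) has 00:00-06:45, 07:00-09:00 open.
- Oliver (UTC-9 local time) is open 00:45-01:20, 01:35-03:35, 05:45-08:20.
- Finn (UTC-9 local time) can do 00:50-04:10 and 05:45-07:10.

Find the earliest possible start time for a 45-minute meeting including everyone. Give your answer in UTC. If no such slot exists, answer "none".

Vanya in UTC: 09:00-12:50, 13:45-16:40 (add 5h to convert from UTC-5).
Wendy in UTC: 09:00-13:10, 13:20-17:00 (subtract 3h to convert from UTC+3).
Maria in UTC: 09:00-15:45, 16:00-18:00 (add 9h to convert from UTC-9).
Oliver in UTC: 09:45-10:20, 10:35-12:35, 14:45-17:20 (add 9h to convert from UTC-9).
Finn in UTC: 09:50-13:10, 14:45-16:10 (add 9h to convert from UTC-9).
Vanya ∩ Wendy: 09:00-12:50, 13:45-16:40.
Vanya ∩ Wendy ∩ Maria: 09:00-12:50, 13:45-15:45, 16:00-16:40.
Vanya ∩ Wendy ∩ Maria ∩ Oliver: 09:45-10:20, 10:35-12:35, 14:45-15:45, 16:00-16:40.
Vanya ∩ Wendy ∩ Maria ∩ Oliver ∩ Finn: 09:50-10:20, 10:35-12:35, 14:45-15:45, 16:00-16:10.
The first common window of at least 45 minutes is 10:35-12:35, so the earliest start is 10:35.

10:35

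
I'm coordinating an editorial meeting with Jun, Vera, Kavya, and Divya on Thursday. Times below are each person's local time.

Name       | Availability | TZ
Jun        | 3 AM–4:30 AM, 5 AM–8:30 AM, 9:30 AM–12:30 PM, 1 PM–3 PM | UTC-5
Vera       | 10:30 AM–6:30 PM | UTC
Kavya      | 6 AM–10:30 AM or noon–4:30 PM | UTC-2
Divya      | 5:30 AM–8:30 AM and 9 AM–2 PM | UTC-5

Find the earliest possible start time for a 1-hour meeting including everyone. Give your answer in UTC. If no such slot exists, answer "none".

Jun in UTC: 08:00-09:30, 10:00-13:30, 14:30-17:30, 18:00-20:00 (add 5h to convert from UTC-5).
Vera in UTC: 10:30-18:30.
Kavya in UTC: 08:00-12:30, 14:00-18:30 (add 2h to convert from UTC-2).
Divya in UTC: 10:30-13:30, 14:00-19:00 (add 5h to convert from UTC-5).
Jun ∩ Vera: 10:30-13:30, 14:30-17:30, 18:00-18:30.
Jun ∩ Vera ∩ Kavya: 10:30-12:30, 14:30-17:30, 18:00-18:30.
Jun ∩ Vera ∩ Kavya ∩ Divya: 10:30-12:30, 14:30-17:30, 18:00-18:30.
The first common window of at least 60 minutes is 10:30-12:30, so the earliest start is 10:30.

10:30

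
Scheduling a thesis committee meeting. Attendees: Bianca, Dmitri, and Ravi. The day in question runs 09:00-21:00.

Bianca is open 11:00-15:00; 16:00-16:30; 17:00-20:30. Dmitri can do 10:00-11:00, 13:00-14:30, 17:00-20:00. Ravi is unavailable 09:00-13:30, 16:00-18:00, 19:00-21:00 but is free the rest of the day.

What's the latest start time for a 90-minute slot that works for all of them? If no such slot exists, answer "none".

Bianca free: 11:00-15:00, 16:00-16:30, 17:00-20:30.
Dmitri free: 10:00-11:00, 13:00-14:30, 17:00-20:00.
Ravi free: 13:30-16:00, 18:00-19:00 (invert busy blocks within the working day).
Bianca ∩ Dmitri: 13:00-14:30, 17:00-20:00.
Bianca ∩ Dmitri ∩ Ravi: 13:30-14:30, 18:00-19:00.
So the common availability across everyone is 13:30-14:30, 18:00-19:00.
No common window is at least 90 minutes long.

none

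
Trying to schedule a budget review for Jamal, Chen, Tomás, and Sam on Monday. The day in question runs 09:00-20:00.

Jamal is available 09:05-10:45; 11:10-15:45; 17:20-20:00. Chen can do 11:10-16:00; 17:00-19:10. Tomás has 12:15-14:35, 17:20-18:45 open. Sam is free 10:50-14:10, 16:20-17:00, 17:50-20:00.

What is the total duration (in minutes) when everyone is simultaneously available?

Jamal ∩ Chen: 11:10-15:45, 17:20-19:10.
Jamal ∩ Chen ∩ Tomás: 12:15-14:35, 17:20-18:45.
Jamal ∩ Chen ∩ Tomás ∩ Sam: 12:15-14:10, 17:50-18:45.
Summing the common windows: 115 + 55 = 170 minutes.

170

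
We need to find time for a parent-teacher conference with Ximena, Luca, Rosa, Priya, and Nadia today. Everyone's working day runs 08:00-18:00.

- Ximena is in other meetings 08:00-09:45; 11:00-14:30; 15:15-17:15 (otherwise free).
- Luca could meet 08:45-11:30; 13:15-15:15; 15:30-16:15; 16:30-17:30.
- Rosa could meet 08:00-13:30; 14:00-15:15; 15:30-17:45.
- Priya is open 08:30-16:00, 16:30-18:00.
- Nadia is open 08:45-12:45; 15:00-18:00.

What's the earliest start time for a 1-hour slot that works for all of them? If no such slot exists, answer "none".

09:45

Ximena free: 09:45-11:00, 14:30-15:15, 17:15-18:00 (invert busy blocks within the working day).
Luca free: 08:45-11:30, 13:15-15:15, 15:30-16:15, 16:30-17:30.
Rosa free: 08:00-13:30, 14:00-15:15, 15:30-17:45.
Priya free: 08:30-16:00, 16:30-18:00.
Nadia free: 08:45-12:45, 15:00-18:00.
Ximena ∩ Luca: 09:45-11:00, 14:30-15:15, 17:15-17:30.
Ximena ∩ Luca ∩ Rosa: 09:45-11:00, 14:30-15:15, 17:15-17:30.
Ximena ∩ Luca ∩ Rosa ∩ Priya: 09:45-11:00, 14:30-15:15, 17:15-17:30.
Ximena ∩ Luca ∩ Rosa ∩ Priya ∩ Nadia: 09:45-11:00, 15:00-15:15, 17:15-17:30.
The first common window of at least 60 minutes is 09:45-11:00, so the earliest start is 09:45.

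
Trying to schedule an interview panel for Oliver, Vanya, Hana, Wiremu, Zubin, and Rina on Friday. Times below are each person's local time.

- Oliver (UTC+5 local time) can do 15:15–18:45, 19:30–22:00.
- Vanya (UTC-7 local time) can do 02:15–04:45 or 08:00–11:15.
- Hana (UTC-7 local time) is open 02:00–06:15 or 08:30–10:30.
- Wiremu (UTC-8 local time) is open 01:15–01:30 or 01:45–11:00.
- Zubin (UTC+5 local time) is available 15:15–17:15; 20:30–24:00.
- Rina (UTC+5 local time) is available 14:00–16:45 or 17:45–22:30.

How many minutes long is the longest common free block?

Oliver in UTC: 10:15-13:45, 14:30-17:00 (subtract 5h to convert from UTC+5).
Vanya in UTC: 09:15-11:45, 15:00-18:15 (add 7h to convert from UTC-7).
Hana in UTC: 09:00-13:15, 15:30-17:30 (add 7h to convert from UTC-7).
Wiremu in UTC: 09:15-09:30, 09:45-19:00 (add 8h to convert from UTC-8).
Zubin in UTC: 10:15-12:15, 15:30-19:00 (subtract 5h to convert from UTC+5).
Rina in UTC: 09:00-11:45, 12:45-17:30 (subtract 5h to convert from UTC+5).
Oliver ∩ Vanya: 10:15-11:45, 15:00-17:00.
Oliver ∩ Vanya ∩ Hana: 10:15-11:45, 15:30-17:00.
Oliver ∩ Vanya ∩ Hana ∩ Wiremu: 10:15-11:45, 15:30-17:00.
Oliver ∩ Vanya ∩ Hana ∩ Wiremu ∩ Zubin: 10:15-11:45, 15:30-17:00.
Oliver ∩ Vanya ∩ Hana ∩ Wiremu ∩ Zubin ∩ Rina: 10:15-11:45, 15:30-17:00.
So the common availability across everyone is 10:15-11:45, 15:30-17:00.
The longest is 10:15-11:45 at 90 minutes.

90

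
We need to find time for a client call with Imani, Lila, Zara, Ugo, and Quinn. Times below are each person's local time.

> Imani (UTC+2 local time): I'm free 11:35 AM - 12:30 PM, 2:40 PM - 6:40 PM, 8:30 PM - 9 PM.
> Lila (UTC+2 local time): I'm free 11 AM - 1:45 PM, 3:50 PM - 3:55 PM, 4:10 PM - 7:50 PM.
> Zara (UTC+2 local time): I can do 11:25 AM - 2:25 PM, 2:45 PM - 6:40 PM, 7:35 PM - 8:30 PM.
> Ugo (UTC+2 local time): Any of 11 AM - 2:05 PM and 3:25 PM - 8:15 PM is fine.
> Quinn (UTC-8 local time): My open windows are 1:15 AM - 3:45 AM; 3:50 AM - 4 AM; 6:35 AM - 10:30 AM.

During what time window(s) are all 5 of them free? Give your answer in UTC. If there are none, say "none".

09:35-10:30, 14:35-16:40

Imani in UTC: 09:35-10:30, 12:40-16:40, 18:30-19:00 (subtract 2h to convert from UTC+2).
Lila in UTC: 09:00-11:45, 13:50-13:55, 14:10-17:50 (subtract 2h to convert from UTC+2).
Zara in UTC: 09:25-12:25, 12:45-16:40, 17:35-18:30 (subtract 2h to convert from UTC+2).
Ugo in UTC: 09:00-12:05, 13:25-18:15 (subtract 2h to convert from UTC+2).
Quinn in UTC: 09:15-11:45, 11:50-12:00, 14:35-18:30 (add 8h to convert from UTC-8).
Imani ∩ Lila: 09:35-10:30, 13:50-13:55, 14:10-16:40.
Imani ∩ Lila ∩ Zara: 09:35-10:30, 13:50-13:55, 14:10-16:40.
Imani ∩ Lila ∩ Zara ∩ Ugo: 09:35-10:30, 13:50-13:55, 14:10-16:40.
Imani ∩ Lila ∩ Zara ∩ Ugo ∩ Quinn: 09:35-10:30, 14:35-16:40.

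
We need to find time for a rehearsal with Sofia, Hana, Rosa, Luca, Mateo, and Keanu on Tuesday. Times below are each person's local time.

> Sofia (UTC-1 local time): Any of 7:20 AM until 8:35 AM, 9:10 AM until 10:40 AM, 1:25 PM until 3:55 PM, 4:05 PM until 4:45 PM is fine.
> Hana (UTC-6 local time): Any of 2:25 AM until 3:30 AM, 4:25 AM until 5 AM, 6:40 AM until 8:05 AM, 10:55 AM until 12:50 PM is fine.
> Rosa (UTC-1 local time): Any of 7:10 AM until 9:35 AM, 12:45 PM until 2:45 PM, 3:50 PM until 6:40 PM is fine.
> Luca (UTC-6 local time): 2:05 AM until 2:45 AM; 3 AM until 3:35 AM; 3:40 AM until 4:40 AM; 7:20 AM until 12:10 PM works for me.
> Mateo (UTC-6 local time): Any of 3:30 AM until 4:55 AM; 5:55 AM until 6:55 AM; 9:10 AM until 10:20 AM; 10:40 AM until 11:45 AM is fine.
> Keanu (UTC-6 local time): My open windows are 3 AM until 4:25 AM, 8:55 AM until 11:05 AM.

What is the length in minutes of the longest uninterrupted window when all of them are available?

Sofia in UTC: 08:20-09:35, 10:10-11:40, 14:25-16:55, 17:05-17:45 (add 1h to convert from UTC-1).
Hana in UTC: 08:25-09:30, 10:25-11:00, 12:40-14:05, 16:55-18:50 (add 6h to convert from UTC-6).
Rosa in UTC: 08:10-10:35, 13:45-15:45, 16:50-19:40 (add 1h to convert from UTC-1).
Luca in UTC: 08:05-08:45, 09:00-09:35, 09:40-10:40, 13:20-18:10 (add 6h to convert from UTC-6).
Mateo in UTC: 09:30-10:55, 11:55-12:55, 15:10-16:20, 16:40-17:45 (add 6h to convert from UTC-6).
Keanu in UTC: 09:00-10:25, 14:55-17:05 (add 6h to convert from UTC-6).
Sofia ∩ Hana: 08:25-09:30, 10:25-11:00, 17:05-17:45.
Sofia ∩ Hana ∩ Rosa: 08:25-09:30, 10:25-10:35, 17:05-17:45.
Sofia ∩ Hana ∩ Rosa ∩ Luca: 08:25-08:45, 09:00-09:30, 10:25-10:35, 17:05-17:45.
Sofia ∩ Hana ∩ Rosa ∩ Luca ∩ Mateo: 10:25-10:35, 17:05-17:45.
Sofia ∩ Hana ∩ Rosa ∩ Luca ∩ Mateo ∩ Keanu: ∅.
There is no time when everyone is free.
No common window exists, so the longest block is 0 minutes.

0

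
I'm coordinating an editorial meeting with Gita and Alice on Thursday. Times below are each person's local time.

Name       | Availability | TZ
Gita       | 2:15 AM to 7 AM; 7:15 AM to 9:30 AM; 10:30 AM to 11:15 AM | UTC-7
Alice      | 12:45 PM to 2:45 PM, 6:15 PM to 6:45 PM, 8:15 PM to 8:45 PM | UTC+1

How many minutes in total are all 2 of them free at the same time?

Gita in UTC: 09:15-14:00, 14:15-16:30, 17:30-18:15 (add 7h to convert from UTC-7).
Alice in UTC: 11:45-13:45, 17:15-17:45, 19:15-19:45 (subtract 1h to convert from UTC+1).
Gita ∩ Alice: 11:45-13:45, 17:30-17:45.
Summing the common windows: 120 + 15 = 135 minutes.

135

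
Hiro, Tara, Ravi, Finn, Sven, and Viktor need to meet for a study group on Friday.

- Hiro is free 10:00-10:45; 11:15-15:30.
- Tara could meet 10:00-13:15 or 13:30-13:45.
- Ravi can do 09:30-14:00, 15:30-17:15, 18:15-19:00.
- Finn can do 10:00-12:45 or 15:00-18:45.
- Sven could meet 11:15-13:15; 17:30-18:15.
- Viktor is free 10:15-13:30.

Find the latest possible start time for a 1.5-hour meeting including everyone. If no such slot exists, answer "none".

Hiro ∩ Tara: 10:00-10:45, 11:15-13:15, 13:30-13:45.
Hiro ∩ Tara ∩ Ravi: 10:00-10:45, 11:15-13:15, 13:30-13:45.
Hiro ∩ Tara ∩ Ravi ∩ Finn: 10:00-10:45, 11:15-12:45.
Hiro ∩ Tara ∩ Ravi ∩ Finn ∩ Sven: 11:15-12:45.
Hiro ∩ Tara ∩ Ravi ∩ Finn ∩ Sven ∩ Viktor: 11:15-12:45.
The last common window of at least 90 minutes is 11:15-12:45; a 90-minute meeting can start as late as 11:15 and still end by 12:45.

11:15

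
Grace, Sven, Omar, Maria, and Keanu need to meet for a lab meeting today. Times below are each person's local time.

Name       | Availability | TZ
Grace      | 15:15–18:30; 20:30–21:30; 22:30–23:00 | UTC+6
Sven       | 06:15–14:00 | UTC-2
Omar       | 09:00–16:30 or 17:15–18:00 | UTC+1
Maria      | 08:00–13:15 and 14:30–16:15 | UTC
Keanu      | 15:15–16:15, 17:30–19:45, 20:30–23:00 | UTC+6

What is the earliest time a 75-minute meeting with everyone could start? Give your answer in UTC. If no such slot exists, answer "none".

none

Grace in UTC: 09:15-12:30, 14:30-15:30, 16:30-17:00 (subtract 6h to convert from UTC+6).
Sven in UTC: 08:15-16:00 (add 2h to convert from UTC-2).
Omar in UTC: 08:00-15:30, 16:15-17:00 (subtract 1h to convert from UTC+1).
Maria in UTC: 08:00-13:15, 14:30-16:15.
Keanu in UTC: 09:15-10:15, 11:30-13:45, 14:30-17:00 (subtract 6h to convert from UTC+6).
Grace ∩ Sven: 09:15-12:30, 14:30-15:30.
Grace ∩ Sven ∩ Omar: 09:15-12:30, 14:30-15:30.
Grace ∩ Sven ∩ Omar ∩ Maria: 09:15-12:30, 14:30-15:30.
Grace ∩ Sven ∩ Omar ∩ Maria ∩ Keanu: 09:15-10:15, 11:30-12:30, 14:30-15:30.
No common window is at least 75 minutes long.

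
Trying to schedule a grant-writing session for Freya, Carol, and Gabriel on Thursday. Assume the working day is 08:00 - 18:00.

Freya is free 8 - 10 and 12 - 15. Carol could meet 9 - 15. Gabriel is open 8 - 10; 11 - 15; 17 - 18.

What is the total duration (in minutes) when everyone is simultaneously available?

240

Freya ∩ Carol: 09:00-10:00, 12:00-15:00.
Freya ∩ Carol ∩ Gabriel: 09:00-10:00, 12:00-15:00.
Summing the common windows: 60 + 180 = 240 minutes.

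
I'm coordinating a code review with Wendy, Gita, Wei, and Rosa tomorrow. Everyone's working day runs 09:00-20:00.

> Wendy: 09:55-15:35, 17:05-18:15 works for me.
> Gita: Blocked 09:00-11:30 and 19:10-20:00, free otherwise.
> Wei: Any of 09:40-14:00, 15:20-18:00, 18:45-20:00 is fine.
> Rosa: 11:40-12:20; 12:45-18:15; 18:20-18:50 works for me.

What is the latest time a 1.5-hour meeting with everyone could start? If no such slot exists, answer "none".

none

Wendy free: 09:55-15:35, 17:05-18:15.
Gita free: 11:30-19:10 (invert busy blocks within the working day).
Wei free: 09:40-14:00, 15:20-18:00, 18:45-20:00.
Rosa free: 11:40-12:20, 12:45-18:15, 18:20-18:50.
Wendy ∩ Gita: 11:30-15:35, 17:05-18:15.
Wendy ∩ Gita ∩ Wei: 11:30-14:00, 15:20-15:35, 17:05-18:00.
Wendy ∩ Gita ∩ Wei ∩ Rosa: 11:40-12:20, 12:45-14:00, 15:20-15:35, 17:05-18:00.
No common window is at least 90 minutes long.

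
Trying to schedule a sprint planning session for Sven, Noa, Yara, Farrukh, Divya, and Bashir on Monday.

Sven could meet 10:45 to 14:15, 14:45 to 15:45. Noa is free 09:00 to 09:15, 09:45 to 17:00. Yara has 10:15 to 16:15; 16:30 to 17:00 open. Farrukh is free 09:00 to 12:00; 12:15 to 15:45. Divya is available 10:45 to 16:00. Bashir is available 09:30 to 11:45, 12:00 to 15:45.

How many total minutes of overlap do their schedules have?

Sven ∩ Noa: 10:45-14:15, 14:45-15:45.
Sven ∩ Noa ∩ Yara: 10:45-14:15, 14:45-15:45.
Sven ∩ Noa ∩ Yara ∩ Farrukh: 10:45-12:00, 12:15-14:15, 14:45-15:45.
Sven ∩ Noa ∩ Yara ∩ Farrukh ∩ Divya: 10:45-12:00, 12:15-14:15, 14:45-15:45.
Sven ∩ Noa ∩ Yara ∩ Farrukh ∩ Divya ∩ Bashir: 10:45-11:45, 12:15-14:15, 14:45-15:45.
So the common availability across everyone is 10:45-11:45, 12:15-14:15, 14:45-15:45.
Summing the common windows: 60 + 120 + 60 = 240 minutes.

240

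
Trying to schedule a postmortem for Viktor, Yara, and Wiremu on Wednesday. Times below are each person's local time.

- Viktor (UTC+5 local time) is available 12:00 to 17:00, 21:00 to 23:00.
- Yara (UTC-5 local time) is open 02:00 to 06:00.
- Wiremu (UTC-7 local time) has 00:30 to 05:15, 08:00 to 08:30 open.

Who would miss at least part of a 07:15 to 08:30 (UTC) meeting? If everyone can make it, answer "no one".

Wiremu

Viktor in UTC: 07:00-12:00, 16:00-18:00 (subtract 5h to convert from UTC+5).
Yara in UTC: 07:00-11:00 (add 5h to convert from UTC-5).
Wiremu in UTC: 07:30-12:15, 15:00-15:30 (add 7h to convert from UTC-7).
Viktor: free for 07:15-08:30. Yara: free for 07:15-08:30. Wiremu: not fully free for 07:15-08:30.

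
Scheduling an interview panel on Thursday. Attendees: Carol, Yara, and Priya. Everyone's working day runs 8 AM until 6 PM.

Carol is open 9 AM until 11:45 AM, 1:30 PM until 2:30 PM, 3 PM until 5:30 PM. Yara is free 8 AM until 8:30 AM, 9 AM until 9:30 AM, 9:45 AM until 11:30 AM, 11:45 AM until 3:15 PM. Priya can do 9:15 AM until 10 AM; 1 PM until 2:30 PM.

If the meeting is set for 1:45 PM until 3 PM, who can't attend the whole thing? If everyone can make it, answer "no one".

Carol: not fully free for 13:45-15:00. Yara: free for 13:45-15:00. Priya: not fully free for 13:45-15:00.

Carol, Priya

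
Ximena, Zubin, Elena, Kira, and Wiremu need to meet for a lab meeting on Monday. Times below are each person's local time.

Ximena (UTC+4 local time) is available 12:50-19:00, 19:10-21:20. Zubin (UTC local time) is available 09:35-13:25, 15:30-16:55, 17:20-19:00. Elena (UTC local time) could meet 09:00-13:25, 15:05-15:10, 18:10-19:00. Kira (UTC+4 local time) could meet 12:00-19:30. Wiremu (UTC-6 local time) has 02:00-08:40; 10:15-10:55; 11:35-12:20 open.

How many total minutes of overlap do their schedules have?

230

Ximena in UTC: 08:50-15:00, 15:10-17:20 (subtract 4h to convert from UTC+4).
Zubin in UTC: 09:35-13:25, 15:30-16:55, 17:20-19:00.
Elena in UTC: 09:00-13:25, 15:05-15:10, 18:10-19:00.
Kira in UTC: 08:00-15:30 (subtract 4h to convert from UTC+4).
Wiremu in UTC: 08:00-14:40, 16:15-16:55, 17:35-18:20 (add 6h to convert from UTC-6).
Ximena ∩ Zubin: 09:35-13:25, 15:30-16:55.
Ximena ∩ Zubin ∩ Elena: 09:35-13:25.
Ximena ∩ Zubin ∩ Elena ∩ Kira: 09:35-13:25.
Ximena ∩ Zubin ∩ Elena ∩ Kira ∩ Wiremu: 09:35-13:25.
That's a single block of 230 minutes.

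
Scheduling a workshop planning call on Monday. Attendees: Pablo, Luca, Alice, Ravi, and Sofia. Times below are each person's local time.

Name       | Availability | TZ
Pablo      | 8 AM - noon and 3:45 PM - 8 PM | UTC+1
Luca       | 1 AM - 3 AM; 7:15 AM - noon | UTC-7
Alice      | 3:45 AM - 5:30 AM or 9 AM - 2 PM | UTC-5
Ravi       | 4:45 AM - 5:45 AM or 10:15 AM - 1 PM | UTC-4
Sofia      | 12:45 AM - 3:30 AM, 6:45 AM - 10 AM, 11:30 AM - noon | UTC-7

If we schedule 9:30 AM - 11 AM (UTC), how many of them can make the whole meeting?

Pablo in UTC: 07:00-11:00, 14:45-19:00 (subtract 1h to convert from UTC+1).
Luca in UTC: 08:00-10:00, 14:15-19:00 (add 7h to convert from UTC-7).
Alice in UTC: 08:45-10:30, 14:00-19:00 (add 5h to convert from UTC-5).
Ravi in UTC: 08:45-09:45, 14:15-17:00 (add 4h to convert from UTC-4).
Sofia in UTC: 07:45-10:30, 13:45-17:00, 18:30-19:00 (add 7h to convert from UTC-7).
Pablo can make the full 09:30-11:00 slot — that's 1.

1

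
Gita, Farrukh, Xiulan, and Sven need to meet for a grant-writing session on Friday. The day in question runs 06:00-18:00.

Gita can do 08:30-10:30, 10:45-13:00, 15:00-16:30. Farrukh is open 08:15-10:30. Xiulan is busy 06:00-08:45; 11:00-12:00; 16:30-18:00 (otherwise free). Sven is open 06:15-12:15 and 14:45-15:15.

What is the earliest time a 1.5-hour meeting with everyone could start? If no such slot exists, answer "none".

08:45

Gita free: 08:30-10:30, 10:45-13:00, 15:00-16:30.
Farrukh free: 08:15-10:30.
Xiulan free: 08:45-11:00, 12:00-16:30 (invert busy blocks within the working day).
Sven free: 06:15-12:15, 14:45-15:15.
Gita ∩ Farrukh: 08:30-10:30.
Gita ∩ Farrukh ∩ Xiulan: 08:45-10:30.
Gita ∩ Farrukh ∩ Xiulan ∩ Sven: 08:45-10:30.
The first common window of at least 90 minutes is 08:45-10:30, so the earliest start is 08:45.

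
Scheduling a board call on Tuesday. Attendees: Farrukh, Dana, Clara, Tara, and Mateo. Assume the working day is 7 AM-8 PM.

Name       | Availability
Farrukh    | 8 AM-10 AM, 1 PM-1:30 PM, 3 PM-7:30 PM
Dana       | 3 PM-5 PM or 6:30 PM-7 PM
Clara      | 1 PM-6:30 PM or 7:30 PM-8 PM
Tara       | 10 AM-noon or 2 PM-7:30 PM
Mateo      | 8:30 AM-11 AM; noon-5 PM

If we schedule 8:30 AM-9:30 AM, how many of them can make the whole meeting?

2

Farrukh and Mateo can make the full 08:30-09:30 slot — that's 2.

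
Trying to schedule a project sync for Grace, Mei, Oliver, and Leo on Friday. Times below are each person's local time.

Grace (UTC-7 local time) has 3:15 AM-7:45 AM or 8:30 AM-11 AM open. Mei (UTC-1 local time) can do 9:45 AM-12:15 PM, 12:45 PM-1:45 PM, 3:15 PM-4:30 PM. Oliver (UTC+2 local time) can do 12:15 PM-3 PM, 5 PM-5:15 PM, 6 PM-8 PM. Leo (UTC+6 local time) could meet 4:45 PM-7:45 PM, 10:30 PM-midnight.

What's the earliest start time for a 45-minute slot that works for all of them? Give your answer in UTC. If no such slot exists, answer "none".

10:45

Grace in UTC: 10:15-14:45, 15:30-18:00 (add 7h to convert from UTC-7).
Mei in UTC: 10:45-13:15, 13:45-14:45, 16:15-17:30 (add 1h to convert from UTC-1).
Oliver in UTC: 10:15-13:00, 15:00-15:15, 16:00-18:00 (subtract 2h to convert from UTC+2).
Leo in UTC: 10:45-13:45, 16:30-18:00 (subtract 6h to convert from UTC+6).
Grace ∩ Mei: 10:45-13:15, 13:45-14:45, 16:15-17:30.
Grace ∩ Mei ∩ Oliver: 10:45-13:00, 16:15-17:30.
Grace ∩ Mei ∩ Oliver ∩ Leo: 10:45-13:00, 16:30-17:30.
The first common window of at least 45 minutes is 10:45-13:00, so the earliest start is 10:45.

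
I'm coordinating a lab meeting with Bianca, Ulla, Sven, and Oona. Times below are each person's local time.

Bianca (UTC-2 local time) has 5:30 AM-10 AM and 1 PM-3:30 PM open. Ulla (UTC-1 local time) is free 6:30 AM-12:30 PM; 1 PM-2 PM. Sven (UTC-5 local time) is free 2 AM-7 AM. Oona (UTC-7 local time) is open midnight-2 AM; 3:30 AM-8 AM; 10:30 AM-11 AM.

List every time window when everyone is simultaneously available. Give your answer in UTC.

07:30-09:00, 10:30-12:00

Bianca in UTC: 07:30-12:00, 15:00-17:30 (add 2h to convert from UTC-2).
Ulla in UTC: 07:30-13:30, 14:00-15:00 (add 1h to convert from UTC-1).
Sven in UTC: 07:00-12:00 (add 5h to convert from UTC-5).
Oona in UTC: 07:00-09:00, 10:30-15:00, 17:30-18:00 (add 7h to convert from UTC-7).
Bianca ∩ Ulla: 07:30-12:00.
Bianca ∩ Ulla ∩ Sven: 07:30-12:00.
Bianca ∩ Ulla ∩ Sven ∩ Oona: 07:30-09:00, 10:30-12:00.
So the common availability across everyone is 07:30-09:00, 10:30-12:00.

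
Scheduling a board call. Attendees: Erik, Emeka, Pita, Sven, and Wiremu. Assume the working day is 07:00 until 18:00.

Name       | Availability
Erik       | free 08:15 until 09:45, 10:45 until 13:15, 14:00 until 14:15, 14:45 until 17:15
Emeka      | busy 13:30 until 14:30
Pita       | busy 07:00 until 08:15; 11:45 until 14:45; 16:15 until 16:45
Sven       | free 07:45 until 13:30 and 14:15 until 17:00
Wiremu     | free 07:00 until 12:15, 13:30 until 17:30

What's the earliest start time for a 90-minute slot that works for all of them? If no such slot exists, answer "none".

08:15

Erik free: 08:15-09:45, 10:45-13:15, 14:00-14:15, 14:45-17:15.
Emeka free: 07:00-13:30, 14:30-18:00 (invert busy blocks within the working day).
Pita free: 08:15-11:45, 14:45-16:15, 16:45-18:00 (invert busy blocks within the working day).
Sven free: 07:45-13:30, 14:15-17:00.
Wiremu free: 07:00-12:15, 13:30-17:30.
Erik ∩ Emeka: 08:15-09:45, 10:45-13:15, 14:45-17:15.
Erik ∩ Emeka ∩ Pita: 08:15-09:45, 10:45-11:45, 14:45-16:15, 16:45-17:15.
Erik ∩ Emeka ∩ Pita ∩ Sven: 08:15-09:45, 10:45-11:45, 14:45-16:15, 16:45-17:00.
Erik ∩ Emeka ∩ Pita ∩ Sven ∩ Wiremu: 08:15-09:45, 10:45-11:45, 14:45-16:15, 16:45-17:00.
Those are the intersection windows.
The first common window of at least 90 minutes is 08:15-09:45, so the earliest start is 08:15.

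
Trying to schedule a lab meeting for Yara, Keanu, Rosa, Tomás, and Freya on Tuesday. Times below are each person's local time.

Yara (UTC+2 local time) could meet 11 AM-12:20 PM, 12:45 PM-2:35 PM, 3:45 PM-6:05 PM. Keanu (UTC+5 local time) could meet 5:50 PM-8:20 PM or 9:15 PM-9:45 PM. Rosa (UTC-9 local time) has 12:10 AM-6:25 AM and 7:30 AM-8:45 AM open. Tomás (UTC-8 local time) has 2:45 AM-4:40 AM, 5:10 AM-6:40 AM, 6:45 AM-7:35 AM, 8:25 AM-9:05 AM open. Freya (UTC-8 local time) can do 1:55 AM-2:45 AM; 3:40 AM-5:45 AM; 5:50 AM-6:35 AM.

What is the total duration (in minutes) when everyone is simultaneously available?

Yara in UTC: 09:00-10:20, 10:45-12:35, 13:45-16:05 (subtract 2h to convert from UTC+2).
Keanu in UTC: 12:50-15:20, 16:15-16:45 (subtract 5h to convert from UTC+5).
Rosa in UTC: 09:10-15:25, 16:30-17:45 (add 9h to convert from UTC-9).
Tomás in UTC: 10:45-12:40, 13:10-14:40, 14:45-15:35, 16:25-17:05 (add 8h to convert from UTC-8).
Freya in UTC: 09:55-10:45, 11:40-13:45, 13:50-14:35 (add 8h to convert from UTC-8).
Yara ∩ Keanu: 13:45-15:20.
Yara ∩ Keanu ∩ Rosa: 13:45-15:20.
Yara ∩ Keanu ∩ Rosa ∩ Tomás: 13:45-14:40, 14:45-15:20.
Yara ∩ Keanu ∩ Rosa ∩ Tomás ∩ Freya: 13:50-14:35.
That's a single block of 45 minutes.

45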